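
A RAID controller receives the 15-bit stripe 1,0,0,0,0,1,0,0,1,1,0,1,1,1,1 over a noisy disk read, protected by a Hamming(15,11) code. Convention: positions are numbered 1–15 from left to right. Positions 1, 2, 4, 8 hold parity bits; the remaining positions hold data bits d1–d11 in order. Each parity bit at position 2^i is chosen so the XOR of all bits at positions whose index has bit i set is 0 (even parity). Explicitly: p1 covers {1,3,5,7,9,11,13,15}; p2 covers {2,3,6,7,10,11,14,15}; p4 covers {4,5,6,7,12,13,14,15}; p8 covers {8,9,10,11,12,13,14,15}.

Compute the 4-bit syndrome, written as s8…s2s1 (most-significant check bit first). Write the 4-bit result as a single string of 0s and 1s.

0100

s1 (pos 1,3,5,7,9,11,13,15): 1⊕0⊕0⊕0⊕1⊕0⊕1⊕1 = 0
s2 (pos 2,3,6,7,10,11,14,15): 0⊕0⊕1⊕0⊕1⊕0⊕1⊕1 = 0
s4 (pos 4,5,6,7,12,13,14,15): 0⊕0⊕1⊕0⊕1⊕1⊕1⊕1 = 1
s8 (pos 8,9,10,11,12,13,14,15): 0⊕1⊕1⊕0⊕1⊕1⊕1⊕1 = 0
Syndrome s8…s1 = 0100 → error at position 4.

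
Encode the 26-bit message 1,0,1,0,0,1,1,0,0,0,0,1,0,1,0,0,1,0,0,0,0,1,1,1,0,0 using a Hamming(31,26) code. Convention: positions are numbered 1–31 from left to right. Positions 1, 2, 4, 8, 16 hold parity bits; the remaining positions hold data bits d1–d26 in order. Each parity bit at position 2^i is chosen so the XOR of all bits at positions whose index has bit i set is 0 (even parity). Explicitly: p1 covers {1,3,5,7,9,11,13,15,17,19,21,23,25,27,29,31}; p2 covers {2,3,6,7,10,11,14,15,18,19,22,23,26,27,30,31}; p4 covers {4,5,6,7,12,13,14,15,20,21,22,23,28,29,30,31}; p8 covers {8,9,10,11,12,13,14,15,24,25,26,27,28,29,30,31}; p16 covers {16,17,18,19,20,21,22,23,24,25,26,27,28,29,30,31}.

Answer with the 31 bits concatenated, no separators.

Place data at non-parity positions: p1 p2 1 p4 0 1 0 p8 0 1 1 0 0 0 0 p16 1 0 1 0 0 1 0 0 0 0 1 1 1 0 0
p1 (pos 1,3,5,7,9,11,13,15,17,19,21,23,25,27,29,31): XOR of data positions = 1⊕0⊕0⊕0⊕1⊕0⊕0⊕1⊕1⊕0⊕0⊕0⊕1⊕1⊕0 = 0
p2 (pos 2,3,6,7,10,11,14,15,18,19,22,23,26,27,30,31): XOR of data positions = 1⊕1⊕0⊕1⊕1⊕0⊕0⊕0⊕1⊕1⊕0⊕0⊕1⊕0⊕0 = 1
p4 (pos 4,5,6,7,12,13,14,15,20,21,22,23,28,29,30,31): XOR of data positions = 0⊕1⊕0⊕0⊕0⊕0⊕0⊕0⊕0⊕1⊕0⊕1⊕1⊕0⊕0 = 0
p8 (pos 8,9,10,11,12,13,14,15,24,25,26,27,28,29,30,31): XOR of data positions = 0⊕1⊕1⊕0⊕0⊕0⊕0⊕0⊕0⊕0⊕1⊕1⊕1⊕0⊕0 = 1
p16 (pos 16,17,18,19,20,21,22,23,24,25,26,27,28,29,30,31): XOR of data positions = 1⊕0⊕1⊕0⊕0⊕1⊕0⊕0⊕0⊕0⊕1⊕1⊕1⊕0⊕0 = 0
Codeword: 0110010101100000101001000011100

0110010101100000101001000011100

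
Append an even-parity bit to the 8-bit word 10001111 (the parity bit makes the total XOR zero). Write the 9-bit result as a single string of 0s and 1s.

100011111

XOR of the 8 data bits: 1⊕0⊕0⊕0⊕1⊕1⊕1⊕1 = 1
Parity bit = 1 (so all 9 bits XOR to 0).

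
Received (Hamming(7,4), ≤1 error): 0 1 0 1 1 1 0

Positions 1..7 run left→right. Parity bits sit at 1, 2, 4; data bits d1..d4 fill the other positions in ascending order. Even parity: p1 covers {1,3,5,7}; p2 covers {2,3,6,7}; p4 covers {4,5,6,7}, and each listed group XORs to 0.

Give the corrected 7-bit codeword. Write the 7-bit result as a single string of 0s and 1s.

s1 (pos 1,3,5,7): 0⊕0⊕1⊕0 = 1
s2 (pos 2,3,6,7): 1⊕0⊕1⊕0 = 0
s4 (pos 4,5,6,7): 1⊕1⊕1⊕0 = 1
Syndrome s4…s1 = 101 → error at position 5.
Flip position 5: 0101110 → 0101010

0101010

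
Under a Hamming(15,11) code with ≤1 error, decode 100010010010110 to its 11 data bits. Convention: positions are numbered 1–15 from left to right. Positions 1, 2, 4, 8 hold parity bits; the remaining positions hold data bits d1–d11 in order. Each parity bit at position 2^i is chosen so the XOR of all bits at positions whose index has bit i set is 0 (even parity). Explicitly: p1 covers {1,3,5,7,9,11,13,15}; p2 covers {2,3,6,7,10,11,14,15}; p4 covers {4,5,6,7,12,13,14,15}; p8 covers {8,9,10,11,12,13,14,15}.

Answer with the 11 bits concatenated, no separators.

s1 (pos 1,3,5,7,9,11,13,15): 1⊕0⊕1⊕0⊕0⊕1⊕1⊕0 = 0
s2 (pos 2,3,6,7,10,11,14,15): 0⊕0⊕0⊕0⊕0⊕1⊕1⊕0 = 0
s4 (pos 4,5,6,7,12,13,14,15): 0⊕1⊕0⊕0⊕0⊕1⊕1⊕0 = 1
s8 (pos 8,9,10,11,12,13,14,15): 1⊕0⊕0⊕1⊕0⊕1⊕1⊕0 = 0
Syndrome s8…s1 = 0100 → error at position 4.
Flip position 4: 100010010010110 → 100110010010110
Read data bits from positions 3,5,6,7,9,10,11,12,13,14,15: 01000010110

01000010110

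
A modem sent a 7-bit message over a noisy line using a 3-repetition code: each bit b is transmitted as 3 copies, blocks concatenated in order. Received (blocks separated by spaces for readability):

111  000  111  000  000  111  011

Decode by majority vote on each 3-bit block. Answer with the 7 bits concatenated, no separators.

1010011

Block 1 (111): 3 ones → 1
Block 2 (000): 0 ones → 0
Block 3 (111): 3 ones → 1
Block 4 (000): 0 ones → 0
Block 5 (000): 0 ones → 0
Block 6 (111): 3 ones → 1
Block 7 (011): 2 ones → 1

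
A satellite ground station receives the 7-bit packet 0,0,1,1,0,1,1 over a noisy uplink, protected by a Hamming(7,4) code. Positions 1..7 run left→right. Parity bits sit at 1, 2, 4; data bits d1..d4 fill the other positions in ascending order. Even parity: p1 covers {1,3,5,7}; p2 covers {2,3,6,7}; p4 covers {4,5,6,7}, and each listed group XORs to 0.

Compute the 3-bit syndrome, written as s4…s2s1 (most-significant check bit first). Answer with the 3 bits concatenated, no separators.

s1 (pos 1,3,5,7): 0⊕1⊕0⊕1 = 0
s2 (pos 2,3,6,7): 0⊕1⊕1⊕1 = 1
s4 (pos 4,5,6,7): 1⊕0⊕1⊕1 = 1
Syndrome s4…s1 = 110 → error at position 6.

110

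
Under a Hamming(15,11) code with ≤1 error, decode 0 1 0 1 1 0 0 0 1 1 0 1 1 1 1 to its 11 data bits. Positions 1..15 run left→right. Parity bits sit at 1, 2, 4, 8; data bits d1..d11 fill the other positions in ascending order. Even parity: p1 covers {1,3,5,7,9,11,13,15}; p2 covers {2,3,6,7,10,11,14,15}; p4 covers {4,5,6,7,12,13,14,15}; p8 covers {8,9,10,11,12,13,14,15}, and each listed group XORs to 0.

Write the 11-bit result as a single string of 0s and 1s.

s1 (pos 1,3,5,7,9,11,13,15): 0⊕0⊕1⊕0⊕1⊕0⊕1⊕1 = 0
s2 (pos 2,3,6,7,10,11,14,15): 1⊕0⊕0⊕0⊕1⊕0⊕1⊕1 = 0
s4 (pos 4,5,6,7,12,13,14,15): 1⊕1⊕0⊕0⊕1⊕1⊕1⊕1 = 0
s8 (pos 8,9,10,11,12,13,14,15): 0⊕1⊕1⊕0⊕1⊕1⊕1⊕1 = 0
Syndrome s8…s1 = 0000 → no error.
Read data bits from positions 3,5,6,7,9,10,11,12,13,14,15: 01001101111

01001101111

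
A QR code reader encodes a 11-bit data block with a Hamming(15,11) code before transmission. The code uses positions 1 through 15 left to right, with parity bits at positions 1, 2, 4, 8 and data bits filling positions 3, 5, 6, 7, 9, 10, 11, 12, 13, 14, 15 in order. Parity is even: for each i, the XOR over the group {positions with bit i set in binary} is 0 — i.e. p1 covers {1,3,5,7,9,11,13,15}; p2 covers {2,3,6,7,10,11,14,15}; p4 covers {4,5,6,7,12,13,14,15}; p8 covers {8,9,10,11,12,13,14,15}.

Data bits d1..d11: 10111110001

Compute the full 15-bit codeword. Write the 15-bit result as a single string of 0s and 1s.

Place data at non-parity positions: p1 p2 1 p4 0 1 1 p8 1 1 1 0 0 0 1
p1 (pos 1,3,5,7,9,11,13,15): XOR of data positions = 1⊕0⊕1⊕1⊕1⊕0⊕1 = 1
p2 (pos 2,3,6,7,10,11,14,15): XOR of data positions = 1⊕1⊕1⊕1⊕1⊕0⊕1 = 0
p4 (pos 4,5,6,7,12,13,14,15): XOR of data positions = 0⊕1⊕1⊕0⊕0⊕0⊕1 = 1
p8 (pos 8,9,10,11,12,13,14,15): XOR of data positions = 1⊕1⊕1⊕0⊕0⊕0⊕1 = 0
Codeword: 101101101110001

101101101110001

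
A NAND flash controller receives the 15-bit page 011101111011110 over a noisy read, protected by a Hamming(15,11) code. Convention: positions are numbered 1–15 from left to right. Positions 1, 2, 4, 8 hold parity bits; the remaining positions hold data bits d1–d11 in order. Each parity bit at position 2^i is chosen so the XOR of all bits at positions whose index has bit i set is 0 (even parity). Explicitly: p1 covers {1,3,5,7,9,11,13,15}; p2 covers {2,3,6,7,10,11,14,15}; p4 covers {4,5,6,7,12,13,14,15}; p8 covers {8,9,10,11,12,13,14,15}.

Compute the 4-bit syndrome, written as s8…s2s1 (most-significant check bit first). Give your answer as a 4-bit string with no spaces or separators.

s1 (pos 1,3,5,7,9,11,13,15): 0⊕1⊕0⊕1⊕1⊕1⊕1⊕0 = 1
s2 (pos 2,3,6,7,10,11,14,15): 1⊕1⊕1⊕1⊕0⊕1⊕1⊕0 = 0
s4 (pos 4,5,6,7,12,13,14,15): 1⊕0⊕1⊕1⊕1⊕1⊕1⊕0 = 0
s8 (pos 8,9,10,11,12,13,14,15): 1⊕1⊕0⊕1⊕1⊕1⊕1⊕0 = 0
Syndrome s8…s1 = 0001 → error at position 1.

0001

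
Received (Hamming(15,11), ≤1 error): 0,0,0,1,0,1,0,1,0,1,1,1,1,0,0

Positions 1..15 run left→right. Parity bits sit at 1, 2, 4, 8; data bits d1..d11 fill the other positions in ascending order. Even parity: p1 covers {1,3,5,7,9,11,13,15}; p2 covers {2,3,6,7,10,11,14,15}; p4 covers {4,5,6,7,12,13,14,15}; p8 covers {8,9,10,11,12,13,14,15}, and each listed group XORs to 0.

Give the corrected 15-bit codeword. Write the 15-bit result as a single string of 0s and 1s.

s1 (pos 1,3,5,7,9,11,13,15): 0⊕0⊕0⊕0⊕0⊕1⊕1⊕0 = 0
s2 (pos 2,3,6,7,10,11,14,15): 0⊕0⊕1⊕0⊕1⊕1⊕0⊕0 = 1
s4 (pos 4,5,6,7,12,13,14,15): 1⊕0⊕1⊕0⊕1⊕1⊕0⊕0 = 0
s8 (pos 8,9,10,11,12,13,14,15): 1⊕0⊕1⊕1⊕1⊕1⊕0⊕0 = 1
Syndrome s8…s1 = 1010 → error at position 10.
Flip position 10: 000101010111100 → 000101010011100

000101010011100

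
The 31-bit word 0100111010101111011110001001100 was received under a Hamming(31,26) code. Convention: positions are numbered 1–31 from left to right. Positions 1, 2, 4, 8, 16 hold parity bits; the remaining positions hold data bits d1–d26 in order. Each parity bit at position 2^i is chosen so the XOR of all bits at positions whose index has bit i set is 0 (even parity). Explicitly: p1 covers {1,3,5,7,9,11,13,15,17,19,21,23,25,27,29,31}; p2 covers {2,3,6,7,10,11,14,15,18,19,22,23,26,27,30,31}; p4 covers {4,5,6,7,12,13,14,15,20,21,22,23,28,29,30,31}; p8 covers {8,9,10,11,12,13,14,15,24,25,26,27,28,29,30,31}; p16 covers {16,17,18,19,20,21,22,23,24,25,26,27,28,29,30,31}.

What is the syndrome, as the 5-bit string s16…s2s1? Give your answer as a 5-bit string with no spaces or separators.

00000

s1 (pos 1,3,5,7,9,11,13,15,17,19,21,23,25,27,29,31): 0⊕0⊕1⊕1⊕1⊕1⊕1⊕1⊕0⊕1⊕1⊕0⊕1⊕0⊕1⊕0 = 0
s2 (pos 2,3,6,7,10,11,14,15,18,19,22,23,26,27,30,31): 1⊕0⊕1⊕1⊕0⊕1⊕1⊕1⊕1⊕1⊕0⊕0⊕0⊕0⊕0⊕0 = 0
s4 (pos 4,5,6,7,12,13,14,15,20,21,22,23,28,29,30,31): 0⊕1⊕1⊕1⊕0⊕1⊕1⊕1⊕1⊕1⊕0⊕0⊕1⊕1⊕0⊕0 = 0
s8 (pos 8,9,10,11,12,13,14,15,24,25,26,27,28,29,30,31): 0⊕1⊕0⊕1⊕0⊕1⊕1⊕1⊕0⊕1⊕0⊕0⊕1⊕1⊕0⊕0 = 0
s16 (pos 16,17,18,19,20,21,22,23,24,25,26,27,28,29,30,31): 1⊕0⊕1⊕1⊕1⊕1⊕0⊕0⊕0⊕1⊕0⊕0⊕1⊕1⊕0⊕0 = 0
Syndrome s16…s1 = 00000 → no error.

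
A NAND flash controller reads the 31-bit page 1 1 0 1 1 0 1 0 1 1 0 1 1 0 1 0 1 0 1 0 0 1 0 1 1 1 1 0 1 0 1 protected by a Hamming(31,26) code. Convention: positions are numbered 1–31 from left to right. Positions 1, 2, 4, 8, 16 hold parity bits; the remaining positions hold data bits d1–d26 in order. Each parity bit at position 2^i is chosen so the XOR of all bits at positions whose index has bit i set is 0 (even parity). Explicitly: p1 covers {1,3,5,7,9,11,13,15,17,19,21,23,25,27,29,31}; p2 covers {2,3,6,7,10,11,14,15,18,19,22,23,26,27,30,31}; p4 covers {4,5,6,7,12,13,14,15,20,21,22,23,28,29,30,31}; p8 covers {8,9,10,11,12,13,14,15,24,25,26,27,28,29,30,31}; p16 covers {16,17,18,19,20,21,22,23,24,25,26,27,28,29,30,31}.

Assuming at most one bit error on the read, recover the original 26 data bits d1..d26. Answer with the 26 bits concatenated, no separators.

01011101101101001011110111

s1 (pos 1,3,5,7,9,11,13,15,17,19,21,23,25,27,29,31): 1⊕0⊕1⊕1⊕1⊕0⊕1⊕1⊕1⊕1⊕0⊕0⊕1⊕1⊕1⊕1 = 0
s2 (pos 2,3,6,7,10,11,14,15,18,19,22,23,26,27,30,31): 1⊕0⊕0⊕1⊕1⊕0⊕0⊕1⊕0⊕1⊕1⊕0⊕1⊕1⊕0⊕1 = 1
s4 (pos 4,5,6,7,12,13,14,15,20,21,22,23,28,29,30,31): 1⊕1⊕0⊕1⊕1⊕1⊕0⊕1⊕0⊕0⊕1⊕0⊕0⊕1⊕0⊕1 = 1
s8 (pos 8,9,10,11,12,13,14,15,24,25,26,27,28,29,30,31): 0⊕1⊕1⊕0⊕1⊕1⊕0⊕1⊕1⊕1⊕1⊕1⊕0⊕1⊕0⊕1 = 1
s16 (pos 16,17,18,19,20,21,22,23,24,25,26,27,28,29,30,31): 0⊕1⊕0⊕1⊕0⊕0⊕1⊕0⊕1⊕1⊕1⊕1⊕0⊕1⊕0⊕1 = 1
Syndrome s16…s1 = 11110 → error at position 30.
Flip position 30: 1101101011011010101001011110101 → 1101101011011010101001011110111
Read data bits from positions 3,5,6,7,9,10,11,12,13,14,15,17,18,19,20,21,22,23,24,25,26,27,28,29,30,31: 01011101101101001011110111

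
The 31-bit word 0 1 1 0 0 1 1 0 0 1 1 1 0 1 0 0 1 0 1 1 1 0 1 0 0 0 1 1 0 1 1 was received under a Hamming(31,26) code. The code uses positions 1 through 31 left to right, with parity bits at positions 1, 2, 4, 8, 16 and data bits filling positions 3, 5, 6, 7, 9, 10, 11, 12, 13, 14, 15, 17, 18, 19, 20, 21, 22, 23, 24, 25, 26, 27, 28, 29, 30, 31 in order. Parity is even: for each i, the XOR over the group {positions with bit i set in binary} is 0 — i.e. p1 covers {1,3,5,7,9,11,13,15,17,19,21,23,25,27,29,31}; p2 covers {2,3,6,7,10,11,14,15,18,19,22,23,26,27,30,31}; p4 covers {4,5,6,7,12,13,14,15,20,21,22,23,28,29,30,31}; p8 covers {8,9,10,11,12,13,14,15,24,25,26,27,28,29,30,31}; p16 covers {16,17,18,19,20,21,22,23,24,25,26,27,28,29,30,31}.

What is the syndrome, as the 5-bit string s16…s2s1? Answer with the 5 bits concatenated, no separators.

10001

s1 (pos 1,3,5,7,9,11,13,15,17,19,21,23,25,27,29,31): 0⊕1⊕0⊕1⊕0⊕1⊕0⊕0⊕1⊕1⊕1⊕1⊕0⊕1⊕0⊕1 = 1
s2 (pos 2,3,6,7,10,11,14,15,18,19,22,23,26,27,30,31): 1⊕1⊕1⊕1⊕1⊕1⊕1⊕0⊕0⊕1⊕0⊕1⊕0⊕1⊕1⊕1 = 0
s4 (pos 4,5,6,7,12,13,14,15,20,21,22,23,28,29,30,31): 0⊕0⊕1⊕1⊕1⊕0⊕1⊕0⊕1⊕1⊕0⊕1⊕1⊕0⊕1⊕1 = 0
s8 (pos 8,9,10,11,12,13,14,15,24,25,26,27,28,29,30,31): 0⊕0⊕1⊕1⊕1⊕0⊕1⊕0⊕0⊕0⊕0⊕1⊕1⊕0⊕1⊕1 = 0
s16 (pos 16,17,18,19,20,21,22,23,24,25,26,27,28,29,30,31): 0⊕1⊕0⊕1⊕1⊕1⊕0⊕1⊕0⊕0⊕0⊕1⊕1⊕0⊕1⊕1 = 1
Syndrome s16…s1 = 10001 → error at position 17.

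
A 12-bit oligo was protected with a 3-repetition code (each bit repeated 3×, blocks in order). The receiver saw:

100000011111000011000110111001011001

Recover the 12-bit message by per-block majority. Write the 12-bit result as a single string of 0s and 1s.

Block 1 (100): 1 one → 0
Block 2 (000): 0 ones → 0
Block 3 (011): 2 ones → 1
Block 4 (111): 3 ones → 1
Block 5 (000): 0 ones → 0
Block 6 (011): 2 ones → 1
Block 7 (000): 0 ones → 0
Block 8 (110): 2 ones → 1
Block 9 (111): 3 ones → 1
Block 10 (001): 1 one → 0
Block 11 (011): 2 ones → 1
Block 12 (001): 1 one → 0

001101011010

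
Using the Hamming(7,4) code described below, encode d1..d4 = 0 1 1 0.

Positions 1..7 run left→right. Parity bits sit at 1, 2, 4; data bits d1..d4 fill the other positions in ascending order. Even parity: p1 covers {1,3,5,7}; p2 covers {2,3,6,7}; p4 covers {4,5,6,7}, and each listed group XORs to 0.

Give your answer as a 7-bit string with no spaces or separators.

1100110

Place data at non-parity positions: p1 p2 0 p4 1 1 0
p1 (pos 1,3,5,7): XOR of data positions = 0⊕1⊕0 = 1
p2 (pos 2,3,6,7): XOR of data positions = 0⊕1⊕0 = 1
p4 (pos 4,5,6,7): XOR of data positions = 1⊕1⊕0 = 0
Codeword: 1100110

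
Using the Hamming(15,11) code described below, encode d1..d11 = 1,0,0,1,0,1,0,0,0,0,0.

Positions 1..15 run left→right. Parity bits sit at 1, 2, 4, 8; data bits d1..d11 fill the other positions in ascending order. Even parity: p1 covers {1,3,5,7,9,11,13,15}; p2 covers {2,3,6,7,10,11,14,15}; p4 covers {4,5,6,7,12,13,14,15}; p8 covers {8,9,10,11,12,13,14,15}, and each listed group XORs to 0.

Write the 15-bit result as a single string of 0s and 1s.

011100110100000

Place data at non-parity positions: p1 p2 1 p4 0 0 1 p8 0 1 0 0 0 0 0
p1 (pos 1,3,5,7,9,11,13,15): XOR of data positions = 1⊕0⊕1⊕0⊕0⊕0⊕0 = 0
p2 (pos 2,3,6,7,10,11,14,15): XOR of data positions = 1⊕0⊕1⊕1⊕0⊕0⊕0 = 1
p4 (pos 4,5,6,7,12,13,14,15): XOR of data positions = 0⊕0⊕1⊕0⊕0⊕0⊕0 = 1
p8 (pos 8,9,10,11,12,13,14,15): XOR of data positions = 0⊕1⊕0⊕0⊕0⊕0⊕0 = 1
Codeword: 011100110100000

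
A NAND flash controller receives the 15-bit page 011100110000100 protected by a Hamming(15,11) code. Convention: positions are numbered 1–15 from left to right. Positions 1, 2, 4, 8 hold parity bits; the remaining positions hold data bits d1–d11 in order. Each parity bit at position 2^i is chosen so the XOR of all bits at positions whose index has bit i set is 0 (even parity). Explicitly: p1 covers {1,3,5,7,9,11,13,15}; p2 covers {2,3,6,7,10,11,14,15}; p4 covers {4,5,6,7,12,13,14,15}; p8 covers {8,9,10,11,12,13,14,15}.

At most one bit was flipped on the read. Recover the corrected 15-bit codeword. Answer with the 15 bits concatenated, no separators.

011100010000100

s1 (pos 1,3,5,7,9,11,13,15): 0⊕1⊕0⊕1⊕0⊕0⊕1⊕0 = 1
s2 (pos 2,3,6,7,10,11,14,15): 1⊕1⊕0⊕1⊕0⊕0⊕0⊕0 = 1
s4 (pos 4,5,6,7,12,13,14,15): 1⊕0⊕0⊕1⊕0⊕1⊕0⊕0 = 1
s8 (pos 8,9,10,11,12,13,14,15): 1⊕0⊕0⊕0⊕0⊕1⊕0⊕0 = 0
Syndrome s8…s1 = 0111 → error at position 7.
Flip position 7: 011100110000100 → 011100010000100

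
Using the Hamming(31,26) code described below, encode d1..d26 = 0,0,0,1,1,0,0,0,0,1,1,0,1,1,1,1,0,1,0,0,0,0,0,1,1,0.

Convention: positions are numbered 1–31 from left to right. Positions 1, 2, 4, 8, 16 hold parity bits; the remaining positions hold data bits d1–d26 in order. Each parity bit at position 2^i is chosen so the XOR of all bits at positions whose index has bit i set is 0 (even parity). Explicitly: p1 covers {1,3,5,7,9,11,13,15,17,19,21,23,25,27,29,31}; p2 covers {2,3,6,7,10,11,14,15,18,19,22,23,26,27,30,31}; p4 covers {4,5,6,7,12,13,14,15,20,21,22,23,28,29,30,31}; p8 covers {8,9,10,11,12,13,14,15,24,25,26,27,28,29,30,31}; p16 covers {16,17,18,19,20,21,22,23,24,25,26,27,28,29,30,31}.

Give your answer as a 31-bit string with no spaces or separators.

1100001110000111011110100000110

Place data at non-parity positions: p1 p2 0 p4 0 0 1 p8 1 0 0 0 0 1 1 p16 0 1 1 1 1 0 1 0 0 0 0 0 1 1 0
p1 (pos 1,3,5,7,9,11,13,15,17,19,21,23,25,27,29,31): XOR of data positions = 0⊕0⊕1⊕1⊕0⊕0⊕1⊕0⊕1⊕1⊕1⊕0⊕0⊕1⊕0 = 1
p2 (pos 2,3,6,7,10,11,14,15,18,19,22,23,26,27,30,31): XOR of data positions = 0⊕0⊕1⊕0⊕0⊕1⊕1⊕1⊕1⊕0⊕1⊕0⊕0⊕1⊕0 = 1
p4 (pos 4,5,6,7,12,13,14,15,20,21,22,23,28,29,30,31): XOR of data positions = 0⊕0⊕1⊕0⊕0⊕1⊕1⊕1⊕1⊕0⊕1⊕0⊕1⊕1⊕0 = 0
p8 (pos 8,9,10,11,12,13,14,15,24,25,26,27,28,29,30,31): XOR of data positions = 1⊕0⊕0⊕0⊕0⊕1⊕1⊕0⊕0⊕0⊕0⊕0⊕1⊕1⊕0 = 1
p16 (pos 16,17,18,19,20,21,22,23,24,25,26,27,28,29,30,31): XOR of data positions = 0⊕1⊕1⊕1⊕1⊕0⊕1⊕0⊕0⊕0⊕0⊕0⊕1⊕1⊕0 = 1
Codeword: 1100001110000111011110100000110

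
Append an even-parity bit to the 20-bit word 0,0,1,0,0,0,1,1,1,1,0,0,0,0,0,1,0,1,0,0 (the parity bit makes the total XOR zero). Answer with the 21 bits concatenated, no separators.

001000111100000101001

XOR of the 20 data bits: 0⊕0⊕1⊕0⊕0⊕0⊕1⊕1⊕1⊕1⊕0⊕0⊕0⊕0⊕0⊕1⊕0⊕1⊕0⊕0 = 1
Parity bit = 1 (so all 21 bits XOR to 0).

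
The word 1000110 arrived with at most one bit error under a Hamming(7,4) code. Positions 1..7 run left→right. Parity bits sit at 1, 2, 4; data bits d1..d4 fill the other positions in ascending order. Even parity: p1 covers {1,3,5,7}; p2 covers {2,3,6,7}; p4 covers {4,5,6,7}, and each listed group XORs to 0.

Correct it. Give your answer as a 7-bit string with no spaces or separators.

s1 (pos 1,3,5,7): 1⊕0⊕1⊕0 = 0
s2 (pos 2,3,6,7): 0⊕0⊕1⊕0 = 1
s4 (pos 4,5,6,7): 0⊕1⊕1⊕0 = 0
Syndrome s4…s1 = 010 → error at position 2.
Flip position 2: 1000110 → 1100110

1100110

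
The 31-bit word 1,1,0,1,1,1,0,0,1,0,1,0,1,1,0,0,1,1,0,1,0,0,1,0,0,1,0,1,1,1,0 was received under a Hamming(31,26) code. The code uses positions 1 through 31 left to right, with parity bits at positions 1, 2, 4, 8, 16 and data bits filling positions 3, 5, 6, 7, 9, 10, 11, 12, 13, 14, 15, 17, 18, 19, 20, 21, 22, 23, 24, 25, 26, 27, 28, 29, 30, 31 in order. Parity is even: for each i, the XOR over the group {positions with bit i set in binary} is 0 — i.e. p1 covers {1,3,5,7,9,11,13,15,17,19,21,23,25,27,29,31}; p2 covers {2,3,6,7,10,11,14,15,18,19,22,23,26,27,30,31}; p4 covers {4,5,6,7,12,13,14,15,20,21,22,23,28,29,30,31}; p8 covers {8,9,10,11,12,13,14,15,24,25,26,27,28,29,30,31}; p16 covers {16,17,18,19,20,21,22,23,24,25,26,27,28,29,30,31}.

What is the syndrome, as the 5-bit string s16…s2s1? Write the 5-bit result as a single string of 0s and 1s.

s1 (pos 1,3,5,7,9,11,13,15,17,19,21,23,25,27,29,31): 1⊕0⊕1⊕0⊕1⊕1⊕1⊕0⊕1⊕0⊕0⊕1⊕0⊕0⊕1⊕0 = 0
s2 (pos 2,3,6,7,10,11,14,15,18,19,22,23,26,27,30,31): 1⊕0⊕1⊕0⊕0⊕1⊕1⊕0⊕1⊕0⊕0⊕1⊕1⊕0⊕1⊕0 = 0
s4 (pos 4,5,6,7,12,13,14,15,20,21,22,23,28,29,30,31): 1⊕1⊕1⊕0⊕0⊕1⊕1⊕0⊕1⊕0⊕0⊕1⊕1⊕1⊕1⊕0 = 0
s8 (pos 8,9,10,11,12,13,14,15,24,25,26,27,28,29,30,31): 0⊕1⊕0⊕1⊕0⊕1⊕1⊕0⊕0⊕0⊕1⊕0⊕1⊕1⊕1⊕0 = 0
s16 (pos 16,17,18,19,20,21,22,23,24,25,26,27,28,29,30,31): 0⊕1⊕1⊕0⊕1⊕0⊕0⊕1⊕0⊕0⊕1⊕0⊕1⊕1⊕1⊕0 = 0
Syndrome s16…s1 = 00000 → no error.

00000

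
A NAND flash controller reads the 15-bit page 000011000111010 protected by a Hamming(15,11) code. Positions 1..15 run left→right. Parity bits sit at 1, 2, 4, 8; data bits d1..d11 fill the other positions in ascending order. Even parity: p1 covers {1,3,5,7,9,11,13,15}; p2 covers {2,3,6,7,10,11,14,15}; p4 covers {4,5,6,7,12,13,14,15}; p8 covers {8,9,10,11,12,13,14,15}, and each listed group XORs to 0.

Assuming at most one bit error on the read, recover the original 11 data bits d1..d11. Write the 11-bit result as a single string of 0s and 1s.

01100111010

s1 (pos 1,3,5,7,9,11,13,15): 0⊕0⊕1⊕0⊕0⊕1⊕0⊕0 = 0
s2 (pos 2,3,6,7,10,11,14,15): 0⊕0⊕1⊕0⊕1⊕1⊕1⊕0 = 0
s4 (pos 4,5,6,7,12,13,14,15): 0⊕1⊕1⊕0⊕1⊕0⊕1⊕0 = 0
s8 (pos 8,9,10,11,12,13,14,15): 0⊕0⊕1⊕1⊕1⊕0⊕1⊕0 = 0
Syndrome s8…s1 = 0000 → no error.
Read data bits from positions 3,5,6,7,9,10,11,12,13,14,15: 01100111010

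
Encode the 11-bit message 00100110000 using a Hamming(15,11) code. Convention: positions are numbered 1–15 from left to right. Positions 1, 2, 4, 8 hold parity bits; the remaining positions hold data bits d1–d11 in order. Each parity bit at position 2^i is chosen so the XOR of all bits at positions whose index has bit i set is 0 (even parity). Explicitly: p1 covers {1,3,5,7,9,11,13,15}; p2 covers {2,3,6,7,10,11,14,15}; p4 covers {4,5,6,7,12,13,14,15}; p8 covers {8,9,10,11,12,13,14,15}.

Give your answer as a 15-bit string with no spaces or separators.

110101000110000

Place data at non-parity positions: p1 p2 0 p4 0 1 0 p8 0 1 1 0 0 0 0
p1 (pos 1,3,5,7,9,11,13,15): XOR of data positions = 0⊕0⊕0⊕0⊕1⊕0⊕0 = 1
p2 (pos 2,3,6,7,10,11,14,15): XOR of data positions = 0⊕1⊕0⊕1⊕1⊕0⊕0 = 1
p4 (pos 4,5,6,7,12,13,14,15): XOR of data positions = 0⊕1⊕0⊕0⊕0⊕0⊕0 = 1
p8 (pos 8,9,10,11,12,13,14,15): XOR of data positions = 0⊕1⊕1⊕0⊕0⊕0⊕0 = 0
Codeword: 110101000110000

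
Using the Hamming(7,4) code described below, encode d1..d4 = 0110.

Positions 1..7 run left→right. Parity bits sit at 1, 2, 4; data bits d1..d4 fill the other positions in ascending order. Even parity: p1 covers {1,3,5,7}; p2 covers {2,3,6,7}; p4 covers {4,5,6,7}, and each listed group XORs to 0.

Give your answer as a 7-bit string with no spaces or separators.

1100110

Place data at non-parity positions: p1 p2 0 p4 1 1 0
p1 (pos 1,3,5,7): XOR of data positions = 0⊕1⊕0 = 1
p2 (pos 2,3,6,7): XOR of data positions = 0⊕1⊕0 = 1
p4 (pos 4,5,6,7): XOR of data positions = 1⊕1⊕0 = 0
Codeword: 1100110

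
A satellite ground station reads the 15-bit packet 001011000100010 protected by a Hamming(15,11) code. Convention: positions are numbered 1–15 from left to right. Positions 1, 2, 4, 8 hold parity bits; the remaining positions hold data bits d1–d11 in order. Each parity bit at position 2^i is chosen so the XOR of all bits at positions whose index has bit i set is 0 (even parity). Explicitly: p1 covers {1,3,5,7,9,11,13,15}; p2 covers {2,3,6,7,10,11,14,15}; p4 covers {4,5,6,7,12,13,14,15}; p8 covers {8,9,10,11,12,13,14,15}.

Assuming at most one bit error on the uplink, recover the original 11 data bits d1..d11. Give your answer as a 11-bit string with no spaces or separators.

11100100010

s1 (pos 1,3,5,7,9,11,13,15): 0⊕1⊕1⊕0⊕0⊕0⊕0⊕0 = 0
s2 (pos 2,3,6,7,10,11,14,15): 0⊕1⊕1⊕0⊕1⊕0⊕1⊕0 = 0
s4 (pos 4,5,6,7,12,13,14,15): 0⊕1⊕1⊕0⊕0⊕0⊕1⊕0 = 1
s8 (pos 8,9,10,11,12,13,14,15): 0⊕0⊕1⊕0⊕0⊕0⊕1⊕0 = 0
Syndrome s8…s1 = 0100 → error at position 4.
Flip position 4: 001011000100010 → 001111000100010
Read data bits from positions 3,5,6,7,9,10,11,12,13,14,15: 11100100010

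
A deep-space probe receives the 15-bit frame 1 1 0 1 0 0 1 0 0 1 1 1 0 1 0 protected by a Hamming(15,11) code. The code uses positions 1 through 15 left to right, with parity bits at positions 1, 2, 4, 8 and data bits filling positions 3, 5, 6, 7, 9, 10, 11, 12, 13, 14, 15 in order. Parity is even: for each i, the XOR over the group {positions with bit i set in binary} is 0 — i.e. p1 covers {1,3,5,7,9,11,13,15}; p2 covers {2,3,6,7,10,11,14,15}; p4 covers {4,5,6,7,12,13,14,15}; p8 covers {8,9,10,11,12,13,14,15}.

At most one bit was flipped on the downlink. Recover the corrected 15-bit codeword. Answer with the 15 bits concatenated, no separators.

s1 (pos 1,3,5,7,9,11,13,15): 1⊕0⊕0⊕1⊕0⊕1⊕0⊕0 = 1
s2 (pos 2,3,6,7,10,11,14,15): 1⊕0⊕0⊕1⊕1⊕1⊕1⊕0 = 1
s4 (pos 4,5,6,7,12,13,14,15): 1⊕0⊕0⊕1⊕1⊕0⊕1⊕0 = 0
s8 (pos 8,9,10,11,12,13,14,15): 0⊕0⊕1⊕1⊕1⊕0⊕1⊕0 = 0
Syndrome s8…s1 = 0011 → error at position 3.
Flip position 3: 110100100111010 → 111100100111010

111100100111010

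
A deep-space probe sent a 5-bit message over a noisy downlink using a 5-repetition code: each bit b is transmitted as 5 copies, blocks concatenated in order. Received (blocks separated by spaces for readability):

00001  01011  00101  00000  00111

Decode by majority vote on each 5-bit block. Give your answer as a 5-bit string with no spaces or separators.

Block 1 (00001): 1 one → 0
Block 2 (01011): 3 ones → 1
Block 3 (00101): 2 ones → 0
Block 4 (00000): 0 ones → 0
Block 5 (00111): 3 ones → 1

01001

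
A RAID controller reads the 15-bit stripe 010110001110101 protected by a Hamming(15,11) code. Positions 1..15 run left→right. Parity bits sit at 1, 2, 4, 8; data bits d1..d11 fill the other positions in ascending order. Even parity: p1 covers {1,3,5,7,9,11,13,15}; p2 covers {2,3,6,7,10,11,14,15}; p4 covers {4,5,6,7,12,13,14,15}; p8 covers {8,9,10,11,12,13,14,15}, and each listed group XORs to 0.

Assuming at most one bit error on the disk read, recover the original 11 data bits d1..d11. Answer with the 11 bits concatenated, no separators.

s1 (pos 1,3,5,7,9,11,13,15): 0⊕0⊕1⊕0⊕1⊕1⊕1⊕1 = 1
s2 (pos 2,3,6,7,10,11,14,15): 1⊕0⊕0⊕0⊕1⊕1⊕0⊕1 = 0
s4 (pos 4,5,6,7,12,13,14,15): 1⊕1⊕0⊕0⊕0⊕1⊕0⊕1 = 0
s8 (pos 8,9,10,11,12,13,14,15): 0⊕1⊕1⊕1⊕0⊕1⊕0⊕1 = 1
Syndrome s8…s1 = 1001 → error at position 9.
Flip position 9: 010110001110101 → 010110000110101
Read data bits from positions 3,5,6,7,9,10,11,12,13,14,15: 01000110101

01000110101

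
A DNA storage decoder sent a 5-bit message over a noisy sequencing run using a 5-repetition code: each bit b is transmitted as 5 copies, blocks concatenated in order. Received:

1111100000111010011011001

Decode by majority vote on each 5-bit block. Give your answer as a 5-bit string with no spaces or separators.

Block 1 (11111): 5 ones → 1
Block 2 (00000): 0 ones → 0
Block 3 (11101): 4 ones → 1
Block 4 (00110): 2 ones → 0
Block 5 (11001): 3 ones → 1

10101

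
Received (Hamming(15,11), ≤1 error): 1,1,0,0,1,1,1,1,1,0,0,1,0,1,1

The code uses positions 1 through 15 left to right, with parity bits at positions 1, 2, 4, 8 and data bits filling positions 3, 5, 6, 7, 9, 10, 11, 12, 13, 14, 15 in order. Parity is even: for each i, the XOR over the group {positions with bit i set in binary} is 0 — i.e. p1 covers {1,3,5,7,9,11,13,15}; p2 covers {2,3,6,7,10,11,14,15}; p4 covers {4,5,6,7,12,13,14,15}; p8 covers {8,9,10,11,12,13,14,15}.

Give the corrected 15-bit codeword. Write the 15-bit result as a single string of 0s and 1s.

s1 (pos 1,3,5,7,9,11,13,15): 1⊕0⊕1⊕1⊕1⊕0⊕0⊕1 = 1
s2 (pos 2,3,6,7,10,11,14,15): 1⊕0⊕1⊕1⊕0⊕0⊕1⊕1 = 1
s4 (pos 4,5,6,7,12,13,14,15): 0⊕1⊕1⊕1⊕1⊕0⊕1⊕1 = 0
s8 (pos 8,9,10,11,12,13,14,15): 1⊕1⊕0⊕0⊕1⊕0⊕1⊕1 = 1
Syndrome s8…s1 = 1011 → error at position 11.
Flip position 11: 110011111001011 → 110011111011011

110011111011011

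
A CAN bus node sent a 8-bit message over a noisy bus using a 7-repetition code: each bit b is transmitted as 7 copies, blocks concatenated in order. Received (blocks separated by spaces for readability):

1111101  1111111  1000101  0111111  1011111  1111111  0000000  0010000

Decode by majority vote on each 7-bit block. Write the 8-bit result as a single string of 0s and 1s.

11011100

Block 1 (1111101): 6 ones → 1
Block 2 (1111111): 7 ones → 1
Block 3 (1000101): 3 ones → 0
Block 4 (0111111): 6 ones → 1
Block 5 (1011111): 6 ones → 1
Block 6 (1111111): 7 ones → 1
Block 7 (0000000): 0 ones → 0
Block 8 (0010000): 1 one → 0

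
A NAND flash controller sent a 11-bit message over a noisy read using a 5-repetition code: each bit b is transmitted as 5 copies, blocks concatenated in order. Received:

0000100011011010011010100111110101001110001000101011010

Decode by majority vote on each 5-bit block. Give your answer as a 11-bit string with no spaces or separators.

Block 1 (00001): 1 one → 0
Block 2 (00011): 2 ones → 0
Block 3 (01101): 3 ones → 1
Block 4 (00110): 2 ones → 0
Block 5 (10100): 2 ones → 0
Block 6 (11111): 5 ones → 1
Block 7 (01010): 2 ones → 0
Block 8 (01110): 3 ones → 1
Block 9 (00100): 1 one → 0
Block 10 (01010): 2 ones → 0
Block 11 (11010): 3 ones → 1

00100101001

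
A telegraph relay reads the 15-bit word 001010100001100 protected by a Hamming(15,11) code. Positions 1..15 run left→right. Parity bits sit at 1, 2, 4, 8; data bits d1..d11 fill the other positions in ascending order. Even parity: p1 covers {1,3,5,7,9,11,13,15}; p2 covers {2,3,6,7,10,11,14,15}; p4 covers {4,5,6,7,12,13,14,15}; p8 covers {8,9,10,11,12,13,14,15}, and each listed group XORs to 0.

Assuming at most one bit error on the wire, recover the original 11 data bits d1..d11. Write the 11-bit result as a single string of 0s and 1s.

11010001100

s1 (pos 1,3,5,7,9,11,13,15): 0⊕1⊕1⊕1⊕0⊕0⊕1⊕0 = 0
s2 (pos 2,3,6,7,10,11,14,15): 0⊕1⊕0⊕1⊕0⊕0⊕0⊕0 = 0
s4 (pos 4,5,6,7,12,13,14,15): 0⊕1⊕0⊕1⊕1⊕1⊕0⊕0 = 0
s8 (pos 8,9,10,11,12,13,14,15): 0⊕0⊕0⊕0⊕1⊕1⊕0⊕0 = 0
Syndrome s8…s1 = 0000 → no error.
Read data bits from positions 3,5,6,7,9,10,11,12,13,14,15: 11010001100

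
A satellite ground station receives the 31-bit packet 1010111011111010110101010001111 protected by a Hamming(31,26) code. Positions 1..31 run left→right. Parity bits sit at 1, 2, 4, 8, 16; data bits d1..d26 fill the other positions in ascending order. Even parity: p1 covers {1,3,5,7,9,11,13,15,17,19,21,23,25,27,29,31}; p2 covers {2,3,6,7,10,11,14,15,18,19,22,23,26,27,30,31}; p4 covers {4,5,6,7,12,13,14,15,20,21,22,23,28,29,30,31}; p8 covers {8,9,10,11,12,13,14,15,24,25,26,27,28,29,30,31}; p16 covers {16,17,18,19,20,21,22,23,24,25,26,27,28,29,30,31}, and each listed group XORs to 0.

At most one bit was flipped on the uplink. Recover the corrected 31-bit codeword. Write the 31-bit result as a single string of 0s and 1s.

1010111011111010110101011001111

s1 (pos 1,3,5,7,9,11,13,15,17,19,21,23,25,27,29,31): 1⊕1⊕1⊕1⊕1⊕1⊕1⊕1⊕1⊕0⊕0⊕0⊕0⊕0⊕1⊕1 = 1
s2 (pos 2,3,6,7,10,11,14,15,18,19,22,23,26,27,30,31): 0⊕1⊕1⊕1⊕1⊕1⊕0⊕1⊕1⊕0⊕1⊕0⊕0⊕0⊕1⊕1 = 0
s4 (pos 4,5,6,7,12,13,14,15,20,21,22,23,28,29,30,31): 0⊕1⊕1⊕1⊕1⊕1⊕0⊕1⊕1⊕0⊕1⊕0⊕1⊕1⊕1⊕1 = 0
s8 (pos 8,9,10,11,12,13,14,15,24,25,26,27,28,29,30,31): 0⊕1⊕1⊕1⊕1⊕1⊕0⊕1⊕1⊕0⊕0⊕0⊕1⊕1⊕1⊕1 = 1
s16 (pos 16,17,18,19,20,21,22,23,24,25,26,27,28,29,30,31): 0⊕1⊕1⊕0⊕1⊕0⊕1⊕0⊕1⊕0⊕0⊕0⊕1⊕1⊕1⊕1 = 1
Syndrome s16…s1 = 11001 → error at position 25.
Flip position 25: 1010111011111010110101010001111 → 1010111011111010110101011001111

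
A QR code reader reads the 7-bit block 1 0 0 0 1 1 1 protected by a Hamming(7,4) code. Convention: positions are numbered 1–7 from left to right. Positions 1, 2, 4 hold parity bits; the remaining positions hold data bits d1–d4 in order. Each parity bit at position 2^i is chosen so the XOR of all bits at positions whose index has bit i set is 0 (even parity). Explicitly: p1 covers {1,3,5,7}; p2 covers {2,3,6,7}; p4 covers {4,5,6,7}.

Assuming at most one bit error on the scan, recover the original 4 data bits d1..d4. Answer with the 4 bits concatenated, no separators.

s1 (pos 1,3,5,7): 1⊕0⊕1⊕1 = 1
s2 (pos 2,3,6,7): 0⊕0⊕1⊕1 = 0
s4 (pos 4,5,6,7): 0⊕1⊕1⊕1 = 1
Syndrome s4…s1 = 101 → error at position 5.
Flip position 5: 1000111 → 1000011
Read data bits from positions 3,5,6,7: 0011

0011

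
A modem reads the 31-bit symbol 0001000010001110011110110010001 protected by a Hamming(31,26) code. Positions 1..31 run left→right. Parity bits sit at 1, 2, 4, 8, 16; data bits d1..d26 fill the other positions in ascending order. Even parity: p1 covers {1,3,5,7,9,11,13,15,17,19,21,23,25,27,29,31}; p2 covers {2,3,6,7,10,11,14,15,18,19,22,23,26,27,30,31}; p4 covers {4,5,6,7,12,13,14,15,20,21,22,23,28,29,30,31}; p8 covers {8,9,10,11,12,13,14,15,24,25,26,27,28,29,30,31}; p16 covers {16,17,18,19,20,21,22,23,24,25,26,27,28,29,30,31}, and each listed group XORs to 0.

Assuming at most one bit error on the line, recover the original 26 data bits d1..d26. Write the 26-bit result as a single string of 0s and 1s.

00001100111011110110010001

s1 (pos 1,3,5,7,9,11,13,15,17,19,21,23,25,27,29,31): 0⊕0⊕0⊕0⊕1⊕0⊕1⊕1⊕0⊕1⊕1⊕1⊕0⊕1⊕0⊕1 = 0
s2 (pos 2,3,6,7,10,11,14,15,18,19,22,23,26,27,30,31): 0⊕0⊕0⊕0⊕0⊕0⊕1⊕1⊕1⊕1⊕0⊕1⊕0⊕1⊕0⊕1 = 1
s4 (pos 4,5,6,7,12,13,14,15,20,21,22,23,28,29,30,31): 1⊕0⊕0⊕0⊕0⊕1⊕1⊕1⊕1⊕1⊕0⊕1⊕0⊕0⊕0⊕1 = 0
s8 (pos 8,9,10,11,12,13,14,15,24,25,26,27,28,29,30,31): 0⊕1⊕0⊕0⊕0⊕1⊕1⊕1⊕1⊕0⊕0⊕1⊕0⊕0⊕0⊕1 = 1
s16 (pos 16,17,18,19,20,21,22,23,24,25,26,27,28,29,30,31): 0⊕0⊕1⊕1⊕1⊕1⊕0⊕1⊕1⊕0⊕0⊕1⊕0⊕0⊕0⊕1 = 0
Syndrome s16…s1 = 01010 → error at position 10.
Flip position 10: 0001000010001110011110110010001 → 0001000011001110011110110010001
Read data bits from positions 3,5,6,7,9,10,11,12,13,14,15,17,18,19,20,21,22,23,24,25,26,27,28,29,30,31: 00001100111011110110010001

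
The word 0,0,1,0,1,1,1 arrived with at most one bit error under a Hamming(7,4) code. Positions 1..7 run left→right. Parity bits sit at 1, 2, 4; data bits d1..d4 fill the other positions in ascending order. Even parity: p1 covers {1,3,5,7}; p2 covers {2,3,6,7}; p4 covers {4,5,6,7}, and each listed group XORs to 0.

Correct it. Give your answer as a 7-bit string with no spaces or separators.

s1 (pos 1,3,5,7): 0⊕1⊕1⊕1 = 1
s2 (pos 2,3,6,7): 0⊕1⊕1⊕1 = 1
s4 (pos 4,5,6,7): 0⊕1⊕1⊕1 = 1
Syndrome s4…s1 = 111 → error at position 7.
Flip position 7: 0010111 → 0010110

0010110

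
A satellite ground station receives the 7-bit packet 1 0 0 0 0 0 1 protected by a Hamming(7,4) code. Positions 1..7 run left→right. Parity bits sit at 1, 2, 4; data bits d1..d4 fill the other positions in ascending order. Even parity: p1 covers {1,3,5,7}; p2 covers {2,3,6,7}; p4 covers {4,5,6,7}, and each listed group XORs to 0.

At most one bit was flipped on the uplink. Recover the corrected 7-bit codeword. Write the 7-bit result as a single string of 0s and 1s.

s1 (pos 1,3,5,7): 1⊕0⊕0⊕1 = 0
s2 (pos 2,3,6,7): 0⊕0⊕0⊕1 = 1
s4 (pos 4,5,6,7): 0⊕0⊕0⊕1 = 1
Syndrome s4…s1 = 110 → error at position 6.
Flip position 6: 1000001 → 1000011

1000011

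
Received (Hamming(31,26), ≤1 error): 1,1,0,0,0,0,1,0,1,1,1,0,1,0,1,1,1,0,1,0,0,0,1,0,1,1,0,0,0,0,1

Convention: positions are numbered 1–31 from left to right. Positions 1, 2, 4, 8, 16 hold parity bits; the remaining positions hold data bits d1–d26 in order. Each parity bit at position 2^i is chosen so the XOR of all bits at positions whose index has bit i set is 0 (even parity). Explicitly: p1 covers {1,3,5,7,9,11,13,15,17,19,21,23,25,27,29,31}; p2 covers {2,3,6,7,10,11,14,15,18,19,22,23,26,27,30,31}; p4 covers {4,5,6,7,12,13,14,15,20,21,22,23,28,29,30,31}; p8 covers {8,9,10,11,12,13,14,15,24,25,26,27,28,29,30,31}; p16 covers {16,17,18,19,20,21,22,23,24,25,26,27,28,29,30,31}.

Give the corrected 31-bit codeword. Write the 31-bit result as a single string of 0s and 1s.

s1 (pos 1,3,5,7,9,11,13,15,17,19,21,23,25,27,29,31): 1⊕0⊕0⊕1⊕1⊕1⊕1⊕1⊕1⊕1⊕0⊕1⊕1⊕0⊕0⊕1 = 1
s2 (pos 2,3,6,7,10,11,14,15,18,19,22,23,26,27,30,31): 1⊕0⊕0⊕1⊕1⊕1⊕0⊕1⊕0⊕1⊕0⊕1⊕1⊕0⊕0⊕1 = 1
s4 (pos 4,5,6,7,12,13,14,15,20,21,22,23,28,29,30,31): 0⊕0⊕0⊕1⊕0⊕1⊕0⊕1⊕0⊕0⊕0⊕1⊕0⊕0⊕0⊕1 = 1
s8 (pos 8,9,10,11,12,13,14,15,24,25,26,27,28,29,30,31): 0⊕1⊕1⊕1⊕0⊕1⊕0⊕1⊕0⊕1⊕1⊕0⊕0⊕0⊕0⊕1 = 0
s16 (pos 16,17,18,19,20,21,22,23,24,25,26,27,28,29,30,31): 1⊕1⊕0⊕1⊕0⊕0⊕0⊕1⊕0⊕1⊕1⊕0⊕0⊕0⊕0⊕1 = 1
Syndrome s16…s1 = 10111 → error at position 23.
Flip position 23: 1100001011101011101000101100001 → 1100001011101011101000001100001

1100001011101011101000001100001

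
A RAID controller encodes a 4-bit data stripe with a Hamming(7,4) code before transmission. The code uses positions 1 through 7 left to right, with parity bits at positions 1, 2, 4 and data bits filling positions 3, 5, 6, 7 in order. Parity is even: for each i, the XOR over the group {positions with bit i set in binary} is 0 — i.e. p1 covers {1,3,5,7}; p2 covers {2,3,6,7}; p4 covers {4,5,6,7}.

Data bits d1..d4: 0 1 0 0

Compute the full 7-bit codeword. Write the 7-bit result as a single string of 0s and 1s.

Place data at non-parity positions: p1 p2 0 p4 1 0 0
p1 (pos 1,3,5,7): XOR of data positions = 0⊕1⊕0 = 1
p2 (pos 2,3,6,7): XOR of data positions = 0⊕0⊕0 = 0
p4 (pos 4,5,6,7): XOR of data positions = 1⊕0⊕0 = 1
Codeword: 1001100

1001100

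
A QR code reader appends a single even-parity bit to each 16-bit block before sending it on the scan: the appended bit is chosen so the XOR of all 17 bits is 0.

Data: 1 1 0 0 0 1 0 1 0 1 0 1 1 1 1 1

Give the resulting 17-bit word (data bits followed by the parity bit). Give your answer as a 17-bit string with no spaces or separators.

XOR of the 16 data bits: 1⊕1⊕0⊕0⊕0⊕1⊕0⊕1⊕0⊕1⊕0⊕1⊕1⊕1⊕1⊕1 = 0
Parity bit = 0 (so all 17 bits XOR to 0).

11000101010111110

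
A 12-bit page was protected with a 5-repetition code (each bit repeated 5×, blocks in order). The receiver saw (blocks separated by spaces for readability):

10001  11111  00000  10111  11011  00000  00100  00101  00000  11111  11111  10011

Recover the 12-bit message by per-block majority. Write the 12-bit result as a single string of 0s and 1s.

Block 1 (10001): 2 ones → 0
Block 2 (11111): 5 ones → 1
Block 3 (00000): 0 ones → 0
Block 4 (10111): 4 ones → 1
Block 5 (11011): 4 ones → 1
Block 6 (00000): 0 ones → 0
Block 7 (00100): 1 one → 0
Block 8 (00101): 2 ones → 0
Block 9 (00000): 0 ones → 0
Block 10 (11111): 5 ones → 1
Block 11 (11111): 5 ones → 1
Block 12 (10011): 3 ones → 1

010110000111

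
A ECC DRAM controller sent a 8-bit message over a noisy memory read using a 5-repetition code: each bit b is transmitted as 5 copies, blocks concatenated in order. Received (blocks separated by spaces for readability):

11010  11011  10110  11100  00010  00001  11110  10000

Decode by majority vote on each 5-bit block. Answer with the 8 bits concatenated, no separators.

Block 1 (11010): 3 ones → 1
Block 2 (11011): 4 ones → 1
Block 3 (10110): 3 ones → 1
Block 4 (11100): 3 ones → 1
Block 5 (00010): 1 one → 0
Block 6 (00001): 1 one → 0
Block 7 (11110): 4 ones → 1
Block 8 (10000): 1 one → 0

11110010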